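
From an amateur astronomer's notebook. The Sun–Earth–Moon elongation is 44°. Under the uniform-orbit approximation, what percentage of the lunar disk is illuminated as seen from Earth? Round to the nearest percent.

Half-versine of 44°: (1 − 0.719)/2 = 0.140, i.e. 14%.

14%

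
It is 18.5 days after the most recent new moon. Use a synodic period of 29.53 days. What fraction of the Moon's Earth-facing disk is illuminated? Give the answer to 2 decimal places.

0.85

Phase angle: θ = 360°·(18.5 d)/(29.53 d) = 225.5°.
Illuminated fraction = (1 − cos 225.5°)/2 = (1 − (-0.700))/2 ≈ 0.850.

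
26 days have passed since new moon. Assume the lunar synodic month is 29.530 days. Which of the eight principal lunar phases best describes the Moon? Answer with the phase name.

At 26/29.530 of the cycle, θ ≈ 317° — the waning crescent range.

waning crescent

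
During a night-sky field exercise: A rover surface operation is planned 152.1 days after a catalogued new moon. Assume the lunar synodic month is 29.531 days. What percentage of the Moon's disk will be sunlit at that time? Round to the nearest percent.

21%

152.1 d spans 5 complete synodic months (5 × 29.531 = 147.66 d) plus 4.44 d.
The Moon has covered 4.44/29.531 of its cycle, so θ ≈ 360° × 4.44/29.531 = 54.2°.
Illuminated fraction = (1 − cos 54.2°)/2 = (1 − 0.585)/2 ≈ 0.207, so 21%.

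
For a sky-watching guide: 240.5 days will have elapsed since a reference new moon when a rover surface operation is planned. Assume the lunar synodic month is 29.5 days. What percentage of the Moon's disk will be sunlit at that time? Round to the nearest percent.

240.5 d spans 8 complete synodic months (8 × 29.5 = 236.00 d) plus 4.50 d.
The Moon has covered 4.50/29.5 of its cycle, so θ ≈ 360° × 4.50/29.5 = 54.9°.
Illuminated fraction = (1 − cos 54.9°)/2 = (1 − 0.575)/2 ≈ 0.213, so 21%.

21%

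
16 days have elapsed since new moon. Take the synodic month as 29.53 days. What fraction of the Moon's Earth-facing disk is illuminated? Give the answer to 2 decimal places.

Phase angle: θ = 360°·(16 d)/(29.53 d) = 195.1°.
With cos θ = (-0.966), the lit fraction is (1 − (-0.966))/2 ≈ 0.983.

0.98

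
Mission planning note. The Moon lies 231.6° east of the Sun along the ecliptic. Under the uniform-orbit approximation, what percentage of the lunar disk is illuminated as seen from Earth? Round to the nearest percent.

cos 231.6° = (-0.621), so f = (1 − (-0.621))/2 = 0.811, i.e. 81%.

81%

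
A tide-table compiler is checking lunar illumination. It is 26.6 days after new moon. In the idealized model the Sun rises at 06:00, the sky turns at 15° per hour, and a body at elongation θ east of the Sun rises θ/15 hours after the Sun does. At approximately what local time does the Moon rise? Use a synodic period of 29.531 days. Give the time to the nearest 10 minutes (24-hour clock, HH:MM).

03:40

Elongation θ = 360° × 26.6/29.531 ≈ 324.3°.
The Moon trails the Sun by θ/15 = 324.3/15 ≈ 21.62 hours.
06:00 + 21.618 h ≈ 03:37 → 03:40 to the nearest ten minutes.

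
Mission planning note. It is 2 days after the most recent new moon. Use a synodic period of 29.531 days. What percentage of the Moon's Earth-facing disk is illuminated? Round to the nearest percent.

Phase angle: θ = 360°·(2 d)/(29.531 d) = 24.4°.
With cos θ = 0.911, the lit fraction is (1 − 0.911)/2 ≈ 0.045, so 4%.

4%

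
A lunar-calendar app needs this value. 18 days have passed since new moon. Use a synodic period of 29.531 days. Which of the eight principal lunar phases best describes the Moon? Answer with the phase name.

At 18/29.531 of the cycle, θ ≈ 219° — the waning gibbous range.

waning gibbous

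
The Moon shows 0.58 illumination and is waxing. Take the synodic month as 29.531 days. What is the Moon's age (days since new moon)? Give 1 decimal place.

From f = (1 − cos θ)/2: cos θ = 1 − 2×0.58 = -0.160; arccos → 99.2°.
Waxing ⇒ before full, so θ = 99.2°.
Age = 29.531 × 99.2°/360° ≈ 8.14 days.

8.1 days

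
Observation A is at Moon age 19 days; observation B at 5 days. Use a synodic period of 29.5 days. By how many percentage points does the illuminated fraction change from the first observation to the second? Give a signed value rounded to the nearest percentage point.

First observation: θ = 360°·19/29.5 = 231.9°, so f = 0.809.
Second observation: θ = 61.0°, f = 0.258.
Δf = 0.258 − 0.809 = -0.551, i.e. -55 pp.

-55 pp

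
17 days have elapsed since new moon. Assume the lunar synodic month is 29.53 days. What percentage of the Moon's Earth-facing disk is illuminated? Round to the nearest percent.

The Moon has covered 17/29.53 of its cycle, so θ ≈ 360° × 17/29.53 = 207.2°.
cos 207.2° = (-0.889), so f = (1 − (-0.889))/2 = 0.945, so 94%.

94%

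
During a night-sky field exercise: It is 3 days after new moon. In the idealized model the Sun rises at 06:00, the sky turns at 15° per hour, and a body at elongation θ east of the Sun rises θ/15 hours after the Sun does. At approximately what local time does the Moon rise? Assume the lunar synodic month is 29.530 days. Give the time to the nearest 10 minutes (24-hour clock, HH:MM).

Phase angle: θ = 360°·(3 d)/(29.530 d) = 36.6°.
Delay after the Sun = 36.6° / (15°/h) ≈ 2.44 h.
06:00 + 2.438 h ≈ 08:26 → 08:30 to the nearest ten minutes.

08:30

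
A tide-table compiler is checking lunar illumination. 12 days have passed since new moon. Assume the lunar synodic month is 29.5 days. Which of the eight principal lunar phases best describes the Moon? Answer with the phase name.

θ ≈ 360° × 12/29.5 = 146°, which falls in the waxing gibbous sector.

waxing gibbous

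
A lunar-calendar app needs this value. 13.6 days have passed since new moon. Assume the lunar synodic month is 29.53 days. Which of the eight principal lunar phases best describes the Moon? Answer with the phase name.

At 13.6/29.53 of the cycle, θ ≈ 166° — the full moon range.

full moon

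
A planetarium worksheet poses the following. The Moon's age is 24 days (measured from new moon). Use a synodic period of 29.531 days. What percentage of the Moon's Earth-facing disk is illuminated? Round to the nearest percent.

31%

Phase angle: θ = 360°·(24 d)/(29.531 d) = 292.6°.
Illuminated fraction = (1 − cos 292.6°)/2 = (1 − 0.384)/2 ≈ 0.308, so 31%.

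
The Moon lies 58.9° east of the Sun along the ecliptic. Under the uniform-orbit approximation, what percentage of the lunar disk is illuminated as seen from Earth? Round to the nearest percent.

24%

f = (1 − cos 58.9°)/2 = (1 − 0.517)/2 ≈ 0.242, i.e. 24%.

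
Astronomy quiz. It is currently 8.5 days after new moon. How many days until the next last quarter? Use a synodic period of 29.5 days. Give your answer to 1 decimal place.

Last quarter occurs at elongation 270°, i.e. at age 29.5 × 270/360 = 22.125 d.
That is 22.125 − 8.5 = 13.625 days ahead.

13.6 days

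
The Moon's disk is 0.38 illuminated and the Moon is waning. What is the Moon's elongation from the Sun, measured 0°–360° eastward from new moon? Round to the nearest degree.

From f = (1 − cos θ)/2: cos θ = 1 − 2×0.38 = 0.240; arccos → 76.1°.
A waning Moon lies in 180°–360°, so θ = 360° − 76.1° = 283.9°.

284°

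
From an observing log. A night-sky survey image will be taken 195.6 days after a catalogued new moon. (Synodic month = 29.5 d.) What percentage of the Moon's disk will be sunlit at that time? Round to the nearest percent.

195.6/29.5 = 6.631 lunations, so 6 complete cycles and 18.60 d into the next.
Elongation θ = 360° × 18.60/29.5 ≈ 227.0°.
With cos θ = (-0.682), the lit fraction is (1 − (-0.682))/2 ≈ 0.841, so 84%.

84%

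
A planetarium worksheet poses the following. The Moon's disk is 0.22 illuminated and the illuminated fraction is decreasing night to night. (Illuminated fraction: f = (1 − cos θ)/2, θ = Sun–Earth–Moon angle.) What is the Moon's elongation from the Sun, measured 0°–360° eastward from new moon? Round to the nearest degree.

Invert f = (1 − cos θ)/2 to get cos θ = 1 − 2(0.22) = 0.560, hence θ₀ = arccos 0.560 = 55.9°.
Since the Moon is past full (waning), take the reflex angle: θ = 360° − 55.9° = 304.1°.

304°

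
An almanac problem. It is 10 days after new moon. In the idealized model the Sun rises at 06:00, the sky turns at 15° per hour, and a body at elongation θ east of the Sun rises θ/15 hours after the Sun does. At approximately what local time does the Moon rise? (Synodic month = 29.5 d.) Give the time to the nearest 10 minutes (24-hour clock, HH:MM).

Elongation θ = 360° × 10/29.5 ≈ 122.0°.
The Moon trails the Sun by θ/15 = 122.0/15 ≈ 8.14 hours.
06:00 + 8.136 h ≈ 14:08 → 14:10 to the nearest ten minutes.

14:10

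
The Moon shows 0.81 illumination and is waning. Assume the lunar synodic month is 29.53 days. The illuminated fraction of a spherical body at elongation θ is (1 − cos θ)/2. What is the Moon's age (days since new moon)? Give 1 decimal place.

cos θ = 1 − 2f = -0.620, giving a principal value of 128.3°.
A waning Moon lies in 180°–360°, so θ = 360° − 128.3° = 231.7°.
Age = 29.53 × 231.7°/360° ≈ 19.00 days.

19.0 days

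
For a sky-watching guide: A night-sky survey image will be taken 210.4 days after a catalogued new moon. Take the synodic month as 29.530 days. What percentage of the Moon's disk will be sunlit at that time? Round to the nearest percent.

15%

Reduce mod P: 210.4 − 7×29.530 = 3.69 d into the current lunation.
Elongation θ = 360° × 3.69/29.530 ≈ 45.0°.
cos 45.0° = 0.707, so f = (1 − 0.707)/2 = 0.146, so 15%.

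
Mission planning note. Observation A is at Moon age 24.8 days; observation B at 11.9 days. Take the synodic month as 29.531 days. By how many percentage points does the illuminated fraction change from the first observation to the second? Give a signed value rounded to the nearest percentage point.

+68 pp

First observation: θ = 360°·24.8/29.531 = 302.3°, so f = 0.233.
Second observation: θ = 145.1°, f = 0.910.
Δf = 0.910 − 0.233 = +0.677, i.e. +68 pp.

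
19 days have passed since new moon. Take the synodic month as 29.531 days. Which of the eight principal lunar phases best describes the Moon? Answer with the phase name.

waning gibbous

At 19/29.531 of the cycle, θ ≈ 232° — the waning gibbous range.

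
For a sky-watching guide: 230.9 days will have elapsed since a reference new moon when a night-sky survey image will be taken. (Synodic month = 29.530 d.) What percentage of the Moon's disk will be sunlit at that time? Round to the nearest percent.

230.9 d spans 7 complete synodic months (7 × 29.530 = 206.71 d) plus 24.19 d.
The Moon has covered 24.19/29.530 of its cycle, so θ ≈ 360° × 24.19/29.530 = 294.9°.
Illuminated fraction = (1 − cos 294.9°)/2 = (1 − 0.421)/2 ≈ 0.289, so 29%.

29%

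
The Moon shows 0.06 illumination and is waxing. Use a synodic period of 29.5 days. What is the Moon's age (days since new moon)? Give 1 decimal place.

Invert f = (1 − cos θ)/2 to get cos θ = 1 − 2(0.06) = 0.880, hence θ₀ = arccos 0.880 = 28.4°.
Waxing ⇒ before full, so θ = 28.4°.
Age = 29.5 × 28.4°/360° ≈ 2.32 days.

2.3 days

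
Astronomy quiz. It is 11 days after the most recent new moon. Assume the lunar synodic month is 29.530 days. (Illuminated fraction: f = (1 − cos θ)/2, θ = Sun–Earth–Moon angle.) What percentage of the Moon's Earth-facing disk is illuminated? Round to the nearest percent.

85%

The Moon has covered 11/29.530 of its cycle, so θ ≈ 360° × 11/29.530 = 134.1°.
Illuminated fraction = (1 − cos 134.1°)/2 = (1 − (-0.696))/2 ≈ 0.848, so 85%.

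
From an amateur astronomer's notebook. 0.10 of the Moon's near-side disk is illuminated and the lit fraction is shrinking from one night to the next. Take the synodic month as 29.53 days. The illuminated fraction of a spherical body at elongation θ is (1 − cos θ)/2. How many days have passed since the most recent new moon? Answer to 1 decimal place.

26.5 days

From f = (1 − cos θ)/2: cos θ = 1 − 2×0.10 = 0.800; arccos → 36.9°.
Since the Moon is past full (waning), take the reflex angle: θ = 360° − 36.9° = 323.1°.
At 360°/29.53 d per day, 323.1° corresponds to 26.51 days.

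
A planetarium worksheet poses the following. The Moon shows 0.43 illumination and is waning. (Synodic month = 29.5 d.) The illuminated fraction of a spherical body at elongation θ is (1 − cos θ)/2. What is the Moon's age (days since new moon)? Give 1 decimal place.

From f = (1 − cos θ)/2: cos θ = 1 − 2×0.43 = 0.140; arccos → 82.0°.
Since the Moon is past full (waning), take the reflex angle: θ = 360° − 82.0° = 278.0°.
Age = 29.5 × 278.0°/360° ≈ 22.78 days.

22.8 days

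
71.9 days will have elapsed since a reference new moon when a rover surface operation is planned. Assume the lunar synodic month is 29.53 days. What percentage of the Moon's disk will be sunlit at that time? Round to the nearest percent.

96%

71.9 d spans 2 complete synodic months (2 × 29.53 = 59.06 d) plus 12.84 d.
Elongation θ = 360° × 12.84/29.53 ≈ 156.5°.
cos 156.5° = (-0.917), so f = (1 − (-0.917))/2 = 0.959, so 96%.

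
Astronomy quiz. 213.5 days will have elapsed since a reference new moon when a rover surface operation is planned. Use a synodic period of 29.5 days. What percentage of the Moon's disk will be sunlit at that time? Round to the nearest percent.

213.5 d spans 7 complete synodic months (7 × 29.5 = 206.50 d) plus 7.00 d.
The Moon has covered 7.00/29.5 of its cycle, so θ ≈ 360° × 7.00/29.5 = 85.4°.
With cos θ = 0.080, the lit fraction is (1 − 0.080)/2 ≈ 0.460, so 46%.

46%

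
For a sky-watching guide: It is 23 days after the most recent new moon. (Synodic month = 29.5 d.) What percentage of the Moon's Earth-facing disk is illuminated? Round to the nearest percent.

The Moon has covered 23/29.5 of its cycle, so θ ≈ 360° × 23/29.5 = 280.7°.
Illuminated fraction = (1 − cos 280.7°)/2 = (1 − 0.185)/2 ≈ 0.407, so 41%.

41%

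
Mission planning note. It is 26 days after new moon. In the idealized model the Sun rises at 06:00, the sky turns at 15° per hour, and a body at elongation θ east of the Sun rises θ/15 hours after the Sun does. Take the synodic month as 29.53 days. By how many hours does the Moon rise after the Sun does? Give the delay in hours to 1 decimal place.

21.1 h

The Moon has covered 26/29.53 of its cycle, so θ ≈ 360° × 26/29.53 = 317.0°.
Delay after the Sun = 317.0° / (15°/h) ≈ 21.13 h.
So the Moon rises 21.13 h after the Sun.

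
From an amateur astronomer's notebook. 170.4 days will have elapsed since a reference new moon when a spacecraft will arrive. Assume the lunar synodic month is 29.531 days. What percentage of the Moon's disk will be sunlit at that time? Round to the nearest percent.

44%

170.4/29.531 = 5.770 lunations, so 5 complete cycles and 22.75 d into the next.
The Moon has covered 22.75/29.531 of its cycle, so θ ≈ 360° × 22.75/29.531 = 277.3°.
With cos θ = 0.127, the lit fraction is (1 − 0.127)/2 ≈ 0.437, so 44%.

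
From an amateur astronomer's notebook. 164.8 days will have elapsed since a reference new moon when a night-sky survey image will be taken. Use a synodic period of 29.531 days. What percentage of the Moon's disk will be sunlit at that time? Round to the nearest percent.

94%

164.8 d spans 5 complete synodic months (5 × 29.531 = 147.66 d) plus 17.15 d.
Phase angle: θ = 360°·(17.15 d)/(29.531 d) = 209.0°.
cos 209.0° = (-0.875), so f = (1 − (-0.875))/2 = 0.937, so 94%.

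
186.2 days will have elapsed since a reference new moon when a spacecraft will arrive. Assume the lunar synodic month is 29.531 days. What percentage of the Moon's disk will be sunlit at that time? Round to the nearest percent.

67%

186.2 d spans 6 complete synodic months (6 × 29.531 = 177.19 d) plus 9.01 d.
Elongation θ = 360° × 9.01/29.531 ≈ 109.9°.
cos 109.9° = (-0.340), so f = (1 − (-0.340))/2 = 0.670, so 67%.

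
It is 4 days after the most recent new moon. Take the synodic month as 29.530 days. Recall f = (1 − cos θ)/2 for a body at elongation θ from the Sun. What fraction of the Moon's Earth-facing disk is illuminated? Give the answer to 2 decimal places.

0.17

The Moon has covered 4/29.530 of its cycle, so θ ≈ 360° × 4/29.530 = 48.8°.
cos 48.8° = 0.659, so f = (1 − 0.659)/2 = 0.170.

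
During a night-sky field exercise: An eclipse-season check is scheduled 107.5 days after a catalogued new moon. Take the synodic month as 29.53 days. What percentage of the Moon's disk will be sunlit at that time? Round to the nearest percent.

107.5 d spans 3 complete synodic months (3 × 29.53 = 88.59 d) plus 18.91 d.
Elongation θ = 360° × 18.91/29.53 ≈ 230.5°.
Illuminated fraction = (1 − cos 230.5°)/2 = (1 − (-0.636))/2 ≈ 0.818, so 82%.

82%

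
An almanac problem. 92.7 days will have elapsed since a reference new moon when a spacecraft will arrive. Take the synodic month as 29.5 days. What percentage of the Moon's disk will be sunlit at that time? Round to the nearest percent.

19%

92.7/29.5 = 3.142 lunations, so 3 complete cycles and 4.20 d into the next.
Elongation θ = 360° × 4.20/29.5 ≈ 51.3°.
Illuminated fraction = (1 − cos 51.3°)/2 = (1 − 0.626)/2 ≈ 0.187, so 19%.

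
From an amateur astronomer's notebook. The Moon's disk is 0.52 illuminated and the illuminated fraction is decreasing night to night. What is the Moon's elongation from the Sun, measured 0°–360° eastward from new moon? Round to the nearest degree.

Invert f = (1 − cos θ)/2 to get cos θ = 1 − 2(0.52) = -0.040, hence θ₀ = arccos -0.040 = 92.3°.
A waning Moon lies in 180°–360°, so θ = 360° − 92.3° = 267.7°.

268°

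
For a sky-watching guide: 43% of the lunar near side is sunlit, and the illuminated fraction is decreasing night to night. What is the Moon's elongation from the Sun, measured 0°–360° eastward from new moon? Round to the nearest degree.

cos θ = 1 − 2f = 0.140, giving a principal value of 82.0°.
Since the Moon is past full (waning), take the reflex angle: θ = 360° − 82.0° = 278.0°.

278°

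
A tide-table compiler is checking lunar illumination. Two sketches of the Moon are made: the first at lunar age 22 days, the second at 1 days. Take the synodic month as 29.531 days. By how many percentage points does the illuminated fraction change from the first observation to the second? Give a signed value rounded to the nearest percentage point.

-50 percentage points

θ₁ = 360° × 22/29.531 = 268.2°, f₁ = (1 − cos θ₁)/2 = 0.516.
θ₂ = 360° × 1/29.531 = 12.2°, f₂ = (1 − cos θ₂)/2 = 0.011.
Change = f₂ − f₁ = -0.504 → -50 percentage points.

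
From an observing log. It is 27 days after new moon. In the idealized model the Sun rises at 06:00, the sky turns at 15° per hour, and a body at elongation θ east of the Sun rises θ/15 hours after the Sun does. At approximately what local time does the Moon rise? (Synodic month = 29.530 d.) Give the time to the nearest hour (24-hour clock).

04:00

Elongation θ = 360° × 27/29.530 ≈ 329.2°.
Delay after the Sun = 329.2° / (15°/h) ≈ 21.94 h.
06:00 + 21.94 h ≈ 03:57 → 04:00 to the nearest hour.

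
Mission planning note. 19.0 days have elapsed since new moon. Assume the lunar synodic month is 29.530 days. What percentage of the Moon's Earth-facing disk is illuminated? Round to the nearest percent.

Elongation θ = 360° × 19.0/29.530 ≈ 231.6°.
cos 231.6° = (-0.621), so f = (1 − (-0.621))/2 = 0.810, so 81%.

81%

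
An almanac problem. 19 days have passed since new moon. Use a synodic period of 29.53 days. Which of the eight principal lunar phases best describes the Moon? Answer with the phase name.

waning gibbous

At 19/29.53 of the cycle, θ ≈ 232° — the waning gibbous range.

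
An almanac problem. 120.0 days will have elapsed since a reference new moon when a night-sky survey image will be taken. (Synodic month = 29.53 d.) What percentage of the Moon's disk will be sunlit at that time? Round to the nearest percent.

4%

Reduce mod P: 120.0 − 4×29.53 = 1.88 d into the current lunation.
Phase angle: θ = 360°·(1.88 d)/(29.53 d) = 22.9°.
With cos θ = 0.921, the lit fraction is (1 − 0.921)/2 ≈ 0.039, so 4%.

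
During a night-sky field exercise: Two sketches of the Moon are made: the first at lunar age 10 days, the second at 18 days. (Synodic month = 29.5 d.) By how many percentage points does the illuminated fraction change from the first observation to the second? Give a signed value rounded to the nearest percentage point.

θ₁ = 360° × 10/29.5 = 122.0°, f₁ = (1 − cos θ₁)/2 = 0.765.
θ₂ = 360° × 18/29.5 = 219.7°, f₂ = (1 − cos θ₂)/2 = 0.885.
Change = f₂ − f₁ = +0.120 → +12 percentage points.

+12 pp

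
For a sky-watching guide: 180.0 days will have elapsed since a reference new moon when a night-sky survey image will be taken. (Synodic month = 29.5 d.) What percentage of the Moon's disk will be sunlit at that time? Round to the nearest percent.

10%

Reduce mod P: 180.0 − 6×29.5 = 3.00 d into the current lunation.
Phase angle: θ = 360°·(3.00 d)/(29.5 d) = 36.6°.
cos 36.6° = 0.803, so f = (1 − 0.803)/2 = 0.099, so 10%.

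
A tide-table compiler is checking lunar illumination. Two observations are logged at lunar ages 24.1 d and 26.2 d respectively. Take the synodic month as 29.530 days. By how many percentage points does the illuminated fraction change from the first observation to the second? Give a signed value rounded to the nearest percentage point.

-18 percentage points

θ₁ = 360° × 24.1/29.530 = 293.8°, f₁ = (1 − cos θ₁)/2 = 0.298.
θ₂ = 360° × 26.2/29.530 = 319.4°, f₂ = (1 − cos θ₂)/2 = 0.120.
Change = f₂ − f₁ = -0.178 → -18 percentage points.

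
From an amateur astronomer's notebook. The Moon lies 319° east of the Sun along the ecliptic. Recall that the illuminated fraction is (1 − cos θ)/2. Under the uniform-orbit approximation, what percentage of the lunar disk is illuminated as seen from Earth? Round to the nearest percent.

12%

f = (1 − cos 319°)/2 = (1 − 0.755)/2 ≈ 0.123, i.e. 12%.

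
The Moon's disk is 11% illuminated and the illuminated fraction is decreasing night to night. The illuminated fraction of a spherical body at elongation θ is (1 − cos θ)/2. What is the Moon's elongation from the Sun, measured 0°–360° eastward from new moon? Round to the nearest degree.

321°

cos θ = 1 − 2f = 0.780, giving a principal value of 38.7°.
A waning Moon lies in 180°–360°, so θ = 360° − 38.7° = 321.3°.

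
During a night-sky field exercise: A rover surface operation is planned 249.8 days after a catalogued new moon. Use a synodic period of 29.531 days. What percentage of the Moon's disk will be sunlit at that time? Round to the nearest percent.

Reduce mod P: 249.8 − 8×29.531 = 13.55 d into the current lunation.
Elongation θ = 360° × 13.55/29.531 ≈ 165.2°.
cos 165.2° = (-0.967), so f = (1 − (-0.967))/2 = 0.983, so 98%.

98%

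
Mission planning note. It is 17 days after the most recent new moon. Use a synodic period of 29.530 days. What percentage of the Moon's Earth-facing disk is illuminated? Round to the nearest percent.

The Moon has covered 17/29.530 of its cycle, so θ ≈ 360° × 17/29.530 = 207.2°.
With cos θ = (-0.889), the lit fraction is (1 − (-0.889))/2 ≈ 0.945, so 94%.

94%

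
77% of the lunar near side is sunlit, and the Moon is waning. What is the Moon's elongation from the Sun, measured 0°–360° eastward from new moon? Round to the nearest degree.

Invert f = (1 − cos θ)/2 to get cos θ = 1 − 2(0.77) = -0.540, hence θ₀ = arccos -0.540 = 122.7°.
Since the Moon is past full (waning), take the reflex angle: θ = 360° − 122.7° = 237.3°.

237°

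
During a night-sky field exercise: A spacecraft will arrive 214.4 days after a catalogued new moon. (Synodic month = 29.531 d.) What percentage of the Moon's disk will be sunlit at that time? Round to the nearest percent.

53%

214.4 d spans 7 complete synodic months (7 × 29.531 = 206.72 d) plus 7.68 d.
The Moon has covered 7.68/29.531 of its cycle, so θ ≈ 360° × 7.68/29.531 = 93.7°.
Illuminated fraction = (1 − cos 93.7°)/2 = (1 − (-0.064))/2 ≈ 0.532, so 53%.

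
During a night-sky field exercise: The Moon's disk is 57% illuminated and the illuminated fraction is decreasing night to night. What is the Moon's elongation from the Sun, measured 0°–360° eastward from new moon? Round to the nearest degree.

262°

Invert f = (1 − cos θ)/2 to get cos θ = 1 − 2(0.57) = -0.140, hence θ₀ = arccos -0.140 = 98.0°.
A waning Moon lies in 180°–360°, so θ = 360° − 98.0° = 262.0°.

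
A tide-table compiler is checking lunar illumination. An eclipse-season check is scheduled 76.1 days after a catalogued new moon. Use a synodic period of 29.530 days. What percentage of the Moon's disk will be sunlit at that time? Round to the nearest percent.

94%

Reduce mod P: 76.1 − 2×29.530 = 17.04 d into the current lunation.
Phase angle: θ = 360°·(17.04 d)/(29.530 d) = 207.7°.
cos 207.7° = (-0.885), so f = (1 − (-0.885))/2 = 0.943, so 94%.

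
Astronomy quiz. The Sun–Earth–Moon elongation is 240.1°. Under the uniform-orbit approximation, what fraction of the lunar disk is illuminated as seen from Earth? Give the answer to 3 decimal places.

Half-versine of 240.1°: (1 − (-0.498))/2 = 0.749.

0.749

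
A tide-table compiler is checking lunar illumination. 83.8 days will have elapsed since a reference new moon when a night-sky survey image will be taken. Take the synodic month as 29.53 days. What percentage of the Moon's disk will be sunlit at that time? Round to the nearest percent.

Reduce mod P: 83.8 − 2×29.53 = 24.74 d into the current lunation.
The Moon has covered 24.74/29.53 of its cycle, so θ ≈ 360° × 24.74/29.53 = 301.6°.
cos 301.6° = 0.524, so f = (1 − 0.524)/2 = 0.238, so 24%.

24%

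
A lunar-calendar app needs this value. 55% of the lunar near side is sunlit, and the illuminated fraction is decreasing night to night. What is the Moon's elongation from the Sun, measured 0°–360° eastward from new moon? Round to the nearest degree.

264°

From f = (1 − cos θ)/2: cos θ = 1 − 2×0.55 = -0.100; arccos → 95.7°.
Since the Moon is past full (waning), take the reflex angle: θ = 360° − 95.7° = 264.3°.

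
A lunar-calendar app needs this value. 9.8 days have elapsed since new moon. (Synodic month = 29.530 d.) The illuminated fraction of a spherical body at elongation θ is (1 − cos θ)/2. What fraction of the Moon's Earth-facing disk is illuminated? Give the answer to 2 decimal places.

0.75

Elongation θ = 360° × 9.8/29.530 ≈ 119.5°.
With cos θ = (-0.492), the lit fraction is (1 − (-0.492))/2 ≈ 0.746.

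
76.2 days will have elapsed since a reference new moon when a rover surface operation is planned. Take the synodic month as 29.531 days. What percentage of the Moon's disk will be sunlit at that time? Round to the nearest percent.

76.2 d spans 2 complete synodic months (2 × 29.531 = 59.06 d) plus 17.14 d.
The Moon has covered 17.14/29.531 of its cycle, so θ ≈ 360° × 17.14/29.531 = 208.9°.
cos 208.9° = (-0.875), so f = (1 − (-0.875))/2 = 0.938, so 94%.

94%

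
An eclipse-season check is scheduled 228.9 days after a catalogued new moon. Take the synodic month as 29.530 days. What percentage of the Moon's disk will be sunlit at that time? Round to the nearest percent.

Reduce mod P: 228.9 − 7×29.530 = 22.19 d into the current lunation.
Phase angle: θ = 360°·(22.19 d)/(29.530 d) = 270.5°.
With cos θ = 0.009, the lit fraction is (1 − 0.009)/2 ≈ 0.495, so 50%.

50%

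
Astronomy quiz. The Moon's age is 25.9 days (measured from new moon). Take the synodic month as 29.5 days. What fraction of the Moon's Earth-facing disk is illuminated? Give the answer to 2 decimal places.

0.14

The Moon has covered 25.9/29.5 of its cycle, so θ ≈ 360° × 25.9/29.5 = 316.1°.
cos 316.1° = 0.720, so f = (1 − 0.720)/2 = 0.140.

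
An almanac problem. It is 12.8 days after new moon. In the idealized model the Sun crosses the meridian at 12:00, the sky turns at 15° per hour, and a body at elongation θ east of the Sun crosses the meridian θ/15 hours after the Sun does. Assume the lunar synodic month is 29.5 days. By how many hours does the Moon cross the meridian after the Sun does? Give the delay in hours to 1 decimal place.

10.4 h

The Moon has covered 12.8/29.5 of its cycle, so θ ≈ 360° × 12.8/29.5 = 156.2°.
Delay after the Sun = 156.2° / (15°/h) ≈ 10.41 h.
So the Moon crosses the meridian 10.41 h after the Sun.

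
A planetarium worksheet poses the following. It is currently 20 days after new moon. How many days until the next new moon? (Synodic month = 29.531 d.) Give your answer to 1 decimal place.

One full lunation from the last new moon is 29.531 d; remaining = 29.531 − 20 = 9.531 d.

9.5 days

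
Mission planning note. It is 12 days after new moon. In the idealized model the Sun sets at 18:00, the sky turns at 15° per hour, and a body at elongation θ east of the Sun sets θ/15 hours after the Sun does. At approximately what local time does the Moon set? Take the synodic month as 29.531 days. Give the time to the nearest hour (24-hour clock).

Phase angle: θ = 360°·(12 d)/(29.531 d) = 146.3°.
The Moon trails the Sun by θ/15 = 146.3/15 ≈ 9.75 hours.
18:00 + 9.75 h ≈ 03:45 → 04:00 to the nearest hour.

04:00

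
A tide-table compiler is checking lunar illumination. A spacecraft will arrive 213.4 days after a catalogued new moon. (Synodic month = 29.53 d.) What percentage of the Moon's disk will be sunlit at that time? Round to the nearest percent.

43%

Reduce mod P: 213.4 − 7×29.53 = 6.69 d into the current lunation.
Elongation θ = 360° × 6.69/29.53 ≈ 81.6°.
With cos θ = 0.147, the lit fraction is (1 − 0.147)/2 ≈ 0.427, so 43%.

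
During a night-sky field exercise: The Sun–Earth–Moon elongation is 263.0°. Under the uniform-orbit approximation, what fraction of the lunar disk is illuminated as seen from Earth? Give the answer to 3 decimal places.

0.561

Half-versine of 263.0°: (1 − (-0.122))/2 = 0.561.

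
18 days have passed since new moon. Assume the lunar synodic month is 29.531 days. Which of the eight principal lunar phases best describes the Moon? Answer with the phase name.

waning gibbous

At 18/29.531 of the cycle, θ ≈ 219° — the waning gibbous range.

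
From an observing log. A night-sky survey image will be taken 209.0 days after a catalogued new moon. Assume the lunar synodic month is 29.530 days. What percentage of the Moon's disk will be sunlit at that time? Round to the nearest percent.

6%

209.0 d spans 7 complete synodic months (7 × 29.530 = 206.71 d) plus 2.29 d.
The Moon has covered 2.29/29.530 of its cycle, so θ ≈ 360° × 2.29/29.530 = 27.9°.
With cos θ = 0.884, the lit fraction is (1 − 0.884)/2 ≈ 0.058, so 6%.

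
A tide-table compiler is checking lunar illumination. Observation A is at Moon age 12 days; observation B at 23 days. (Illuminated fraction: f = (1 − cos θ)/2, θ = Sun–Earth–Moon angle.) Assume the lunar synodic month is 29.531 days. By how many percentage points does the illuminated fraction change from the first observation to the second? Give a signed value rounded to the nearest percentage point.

θ₁ = 360° × 12/29.531 = 146.3°, f₁ = (1 − cos θ₁)/2 = 0.916.
θ₂ = 360° × 23/29.531 = 280.4°, f₂ = (1 − cos θ₂)/2 = 0.410.
Change = f₂ − f₁ = -0.506 → -51 percentage points.

-51 percentage points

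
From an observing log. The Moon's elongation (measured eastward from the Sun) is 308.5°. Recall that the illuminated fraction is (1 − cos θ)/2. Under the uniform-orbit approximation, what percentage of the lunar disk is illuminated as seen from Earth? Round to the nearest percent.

cos 308.5° = 0.623, so f = (1 − 0.623)/2 = 0.189, i.e. 19%.

19%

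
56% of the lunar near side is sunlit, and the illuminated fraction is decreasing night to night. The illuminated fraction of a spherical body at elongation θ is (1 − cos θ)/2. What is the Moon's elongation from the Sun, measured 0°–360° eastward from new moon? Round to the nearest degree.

263°

Invert f = (1 − cos θ)/2 to get cos θ = 1 − 2(0.56) = -0.120, hence θ₀ = arccos -0.120 = 96.9°.
Waning ⇒ past full, so θ = 360° − 96.9° = 263.1°.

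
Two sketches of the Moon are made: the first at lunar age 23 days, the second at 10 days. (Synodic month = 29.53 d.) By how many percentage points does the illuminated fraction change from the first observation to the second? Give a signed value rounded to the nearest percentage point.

θ₁ = 360° × 23/29.53 = 280.4°, f₁ = (1 − cos θ₁)/2 = 0.410.
θ₂ = 360° × 10/29.53 = 121.9°, f₂ = (1 − cos θ₂)/2 = 0.764.
Change = f₂ − f₁ = +0.354 → +35 percentage points.

+35 percentage points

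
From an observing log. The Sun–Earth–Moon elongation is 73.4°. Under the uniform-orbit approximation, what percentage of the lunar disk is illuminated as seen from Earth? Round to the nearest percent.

36%

cos 73.4° = 0.286, so f = (1 − 0.286)/2 = 0.357, i.e. 36%.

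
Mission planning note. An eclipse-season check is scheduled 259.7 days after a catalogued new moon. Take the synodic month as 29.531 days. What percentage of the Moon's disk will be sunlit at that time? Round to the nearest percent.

259.7/29.531 = 8.794 lunations, so 8 complete cycles and 23.45 d into the next.
Elongation θ = 360° × 23.45/29.531 ≈ 285.9°.
With cos θ = 0.274, the lit fraction is (1 − 0.274)/2 ≈ 0.363, so 36%.

36%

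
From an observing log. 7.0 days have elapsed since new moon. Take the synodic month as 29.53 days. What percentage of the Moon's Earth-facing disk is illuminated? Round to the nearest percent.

Elongation θ = 360° × 7.0/29.53 ≈ 85.3°.
With cos θ = 0.081, the lit fraction is (1 − 0.081)/2 ≈ 0.459, so 46%.

46%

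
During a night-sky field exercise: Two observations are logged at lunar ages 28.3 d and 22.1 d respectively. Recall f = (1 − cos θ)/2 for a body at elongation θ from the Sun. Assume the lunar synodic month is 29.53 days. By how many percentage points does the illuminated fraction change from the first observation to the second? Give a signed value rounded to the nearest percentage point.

+49 pp

First observation: θ = 360°·28.3/29.53 = 345.0°, so f = 0.017.
Second observation: θ = 269.4°, f = 0.505.
Δf = 0.505 − 0.017 = +0.488, i.e. +49 pp.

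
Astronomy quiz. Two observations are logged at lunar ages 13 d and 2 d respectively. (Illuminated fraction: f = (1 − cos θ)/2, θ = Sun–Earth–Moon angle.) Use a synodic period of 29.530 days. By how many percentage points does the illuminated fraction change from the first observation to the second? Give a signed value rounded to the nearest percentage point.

First observation: θ = 360°·13/29.530 = 158.5°, so f = 0.965.
Second observation: θ = 24.4°, f = 0.045.
Δf = 0.045 − 0.965 = -0.921, i.e. -92 pp.

-92 pp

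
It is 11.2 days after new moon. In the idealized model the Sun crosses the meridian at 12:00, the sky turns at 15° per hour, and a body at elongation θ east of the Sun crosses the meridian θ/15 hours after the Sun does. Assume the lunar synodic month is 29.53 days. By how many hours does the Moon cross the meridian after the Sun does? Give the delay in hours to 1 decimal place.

Phase angle: θ = 360°·(11.2 d)/(29.53 d) = 136.5°.
Delay after the Sun = 136.5° / (15°/h) ≈ 9.10 h.
So the Moon crosses the meridian 9.10 h after the Sun.

9.1 h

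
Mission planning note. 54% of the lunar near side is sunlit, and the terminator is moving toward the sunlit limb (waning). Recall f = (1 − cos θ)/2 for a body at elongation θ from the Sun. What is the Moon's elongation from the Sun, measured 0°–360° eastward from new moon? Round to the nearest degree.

Invert f = (1 − cos θ)/2 to get cos θ = 1 − 2(0.54) = -0.080, hence θ₀ = arccos -0.080 = 94.6°.
Waning ⇒ past full, so θ = 360° − 94.6° = 265.4°.

265°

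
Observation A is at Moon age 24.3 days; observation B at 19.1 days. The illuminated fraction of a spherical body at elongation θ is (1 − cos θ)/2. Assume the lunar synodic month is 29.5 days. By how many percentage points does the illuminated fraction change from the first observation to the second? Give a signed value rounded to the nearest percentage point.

First observation: θ = 360°·24.3/29.5 = 296.5°, so f = 0.277.
Second observation: θ = 233.1°, f = 0.800.
Δf = 0.800 − 0.277 = +0.524, i.e. +52 pp.

+52 pp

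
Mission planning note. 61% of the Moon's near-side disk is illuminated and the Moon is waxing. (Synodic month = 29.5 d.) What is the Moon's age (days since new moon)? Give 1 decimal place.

8.4 days

Invert f = (1 − cos θ)/2 to get cos θ = 1 − 2(0.61) = -0.220, hence θ₀ = arccos -0.220 = 102.7°.
Waxing ⇒ before full, so θ = 102.7°.
Age = 29.5 × 102.7°/360° ≈ 8.42 days.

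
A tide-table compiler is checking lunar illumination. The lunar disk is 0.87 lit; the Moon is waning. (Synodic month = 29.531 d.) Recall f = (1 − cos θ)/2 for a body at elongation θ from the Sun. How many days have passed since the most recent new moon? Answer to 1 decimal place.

From f = (1 − cos θ)/2: cos θ = 1 − 2×0.87 = -0.740; arccos → 137.7°.
Since the Moon is past full (waning), take the reflex angle: θ = 360° − 137.7° = 222.3°.
At 360°/29.531 d per day, 222.3° corresponds to 18.23 days.

18.2 days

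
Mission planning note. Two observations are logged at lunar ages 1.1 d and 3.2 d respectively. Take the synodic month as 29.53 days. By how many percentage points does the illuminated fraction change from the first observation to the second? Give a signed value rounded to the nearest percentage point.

First observation: θ = 360°·1.1/29.53 = 13.4°, so f = 0.014.
Second observation: θ = 39.0°, f = 0.111.
Δf = 0.111 − 0.014 = +0.098, i.e. +10 pp.

+10 pp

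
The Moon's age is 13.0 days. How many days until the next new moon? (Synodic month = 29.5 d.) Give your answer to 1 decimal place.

One full lunation from the last new moon is 29.5 d; remaining = 29.5 − 13.0 = 16.500 d.

16.5 days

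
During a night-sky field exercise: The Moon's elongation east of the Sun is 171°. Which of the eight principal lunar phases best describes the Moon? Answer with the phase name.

full moon

The full moon sector spans roughly 158°–202°; 171° falls inside it.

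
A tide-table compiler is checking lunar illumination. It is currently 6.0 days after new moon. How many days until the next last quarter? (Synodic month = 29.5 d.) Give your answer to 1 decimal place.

Last quarter is 0.75 of the way through the cycle: age 0.75 × 29.5 = 22.125 d.
That is 22.125 − 6.0 = 16.125 days ahead.

16.1 days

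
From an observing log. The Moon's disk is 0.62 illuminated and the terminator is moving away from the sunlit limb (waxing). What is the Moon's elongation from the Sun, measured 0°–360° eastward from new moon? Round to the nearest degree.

From f = (1 − cos θ)/2: cos θ = 1 − 2×0.62 = -0.240; arccos → 103.9°.
Waxing ⇒ before full, so θ = 103.9°.

104°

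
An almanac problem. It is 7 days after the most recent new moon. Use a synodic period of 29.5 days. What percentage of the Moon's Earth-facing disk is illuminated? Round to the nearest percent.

46%

The Moon has covered 7/29.5 of its cycle, so θ ≈ 360° × 7/29.5 = 85.4°.
With cos θ = 0.080, the lit fraction is (1 − 0.080)/2 ≈ 0.460, so 46%.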